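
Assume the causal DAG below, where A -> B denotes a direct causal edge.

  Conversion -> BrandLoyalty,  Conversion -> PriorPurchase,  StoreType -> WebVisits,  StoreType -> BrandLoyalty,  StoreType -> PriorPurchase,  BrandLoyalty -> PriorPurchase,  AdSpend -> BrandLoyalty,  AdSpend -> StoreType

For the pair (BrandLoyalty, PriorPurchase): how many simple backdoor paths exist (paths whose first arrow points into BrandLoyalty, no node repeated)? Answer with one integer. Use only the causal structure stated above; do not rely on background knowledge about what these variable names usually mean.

A backdoor path from BrandLoyalty to PriorPurchase is any simple undirected path whose first edge points into BrandLoyalty (i.e. leaves BrandLoyalty via a parent).
Parents of BrandLoyalty: {AdSpend, Conversion, StoreType}.
Enumerating:
  P1: BrandLoyalty <- Conversion -> PriorPurchase
  P2: BrandLoyalty <- AdSpend -> StoreType -> PriorPurchase
  P3: BrandLoyalty <- StoreType -> PriorPurchase
That exhausts the simple backdoor paths. Count: 3.

3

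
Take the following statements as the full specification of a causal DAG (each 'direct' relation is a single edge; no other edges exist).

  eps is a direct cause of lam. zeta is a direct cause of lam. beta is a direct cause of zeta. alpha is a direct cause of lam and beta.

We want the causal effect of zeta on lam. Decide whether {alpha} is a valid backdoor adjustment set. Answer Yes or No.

Backdoor paths from zeta to lam (paths whose first edge points into zeta):
  P1: zeta <- beta <- alpha -> lam
Condition 1 (no descendant of zeta in the set): holds — descendants of zeta are {lam}; none are in {alpha}.
Condition 2 (every backdoor path blocked by {alpha}):
  P1: blocked at fork node alpha ∈ conditioning set.
{alpha} satisfies the backdoor criterion.

Yes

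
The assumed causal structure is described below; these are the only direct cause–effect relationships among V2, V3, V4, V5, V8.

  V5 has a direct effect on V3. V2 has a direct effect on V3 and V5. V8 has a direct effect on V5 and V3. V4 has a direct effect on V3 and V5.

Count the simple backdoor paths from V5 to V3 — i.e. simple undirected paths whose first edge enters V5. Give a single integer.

3

A backdoor path from V5 to V3 is any simple undirected path whose first edge points into V5 (i.e. leaves V5 via a parent).
Parents of V5: {V2, V4, V8}.
Enumerating:
  P1: V5 <- V4 -> V3
  P2: V5 <- V2 -> V3
  P3: V5 <- V8 -> V3
That exhausts the simple backdoor paths. Count: 3.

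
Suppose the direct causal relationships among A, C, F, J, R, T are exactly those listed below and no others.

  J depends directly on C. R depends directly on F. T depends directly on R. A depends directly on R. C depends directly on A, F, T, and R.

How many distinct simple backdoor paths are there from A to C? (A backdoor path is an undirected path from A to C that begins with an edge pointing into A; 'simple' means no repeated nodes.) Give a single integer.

3

A backdoor path from A to C is any simple undirected path whose first edge points into A (i.e. leaves A via a parent).
Parents of A: {R}.
Enumerating:
  P1: A <- R <- F -> C
  P2: A <- R -> T -> C
  P3: A <- R -> C
That exhausts the simple backdoor paths. Count: 3.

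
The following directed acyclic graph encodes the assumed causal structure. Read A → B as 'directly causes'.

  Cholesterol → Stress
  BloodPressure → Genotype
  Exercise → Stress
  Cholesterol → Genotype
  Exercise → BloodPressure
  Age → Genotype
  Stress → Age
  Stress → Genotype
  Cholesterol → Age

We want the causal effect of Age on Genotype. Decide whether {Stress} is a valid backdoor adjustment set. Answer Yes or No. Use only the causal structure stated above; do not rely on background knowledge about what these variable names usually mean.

Backdoor paths from Age to Genotype (paths whose first edge points into Age):
  P1: Age <- Cholesterol -> Stress <- Exercise -> BloodPressure -> Genotype
  P2: Age <- Cholesterol -> Stress -> Genotype
  P3: Age <- Cholesterol -> Genotype
  P4: Age <- Stress <- Cholesterol -> Genotype
  P5: Age <- Stress <- Exercise -> BloodPressure -> Genotype
  P6: Age <- Stress -> Genotype
Condition 1 (no descendant of Age in the set): holds — descendants of Age are {Genotype}; none are in {Stress}.
Condition 2 (every backdoor path blocked by {Stress}):
  P1: open — collider(s) Stress are conditioned on (or have a conditioned descendant) and no non-collider on the path is in the set.
  P2: blocked at chain node Stress ∈ conditioning set.
  P3: open — no interior node is in the conditioning set.
  P4: blocked at chain node Stress ∈ conditioning set.
  P5: blocked at chain node Stress ∈ conditioning set.
  P6: blocked at fork node Stress ∈ conditioning set.
{Stress} does not satisfy the backdoor criterion.

No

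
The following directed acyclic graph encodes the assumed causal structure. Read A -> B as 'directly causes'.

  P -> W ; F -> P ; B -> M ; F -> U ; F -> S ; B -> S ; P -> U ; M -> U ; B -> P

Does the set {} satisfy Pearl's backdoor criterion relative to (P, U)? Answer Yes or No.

No

Backdoor paths from P to U (paths whose first edge points into P):
  P1: P <- B -> M -> U
  P2: P <- B -> S <- F -> U
  P3: P <- F -> S <- B -> M -> U
  P4: P <- F -> U
Condition 1 (no descendant of P in the set): holds — descendants of P are {U, W}; none are in {}.
Condition 2 (every backdoor path blocked by {}):
  P1: open — no interior node is in the conditioning set.
  P2: blocked at collider S (neither it nor any descendant is in the conditioning set).
  P3: blocked at collider S (neither it nor any descendant is in the conditioning set).
  P4: open — no interior node is in the conditioning set.
{} does not satisfy the backdoor criterion.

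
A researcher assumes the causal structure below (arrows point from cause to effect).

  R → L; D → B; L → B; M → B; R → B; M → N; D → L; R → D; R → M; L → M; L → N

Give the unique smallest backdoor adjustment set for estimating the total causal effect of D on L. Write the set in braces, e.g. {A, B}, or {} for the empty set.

{R}

Variables eligible for adjustment (non-descendants of D, excluding D and L): {R}.
Backdoor paths from D to L:
  P1: D <- R -> L
  P2: D <- R -> M <- L
  P3: D <- R -> M -> N <- L
  P4: D <- R -> M -> B <- L
  P5: D <- R -> B <- L
  P6: D <- R -> B <- M <- L
  P7: D <- R -> B <- M -> N <- L
The empty set is not sufficient: P1 (D <- R -> L) has no collider blocking it and no conditioned non-collider, so it is open.
Try {R}:
  P1: blocked at fork node R ∈ conditioning set.
  P2: blocked at fork node R ∈ conditioning set.
  P3: blocked at fork node R ∈ conditioning set.
  P4: blocked at fork node R ∈ conditioning set.
  P5: blocked at fork node R ∈ conditioning set.
  P6: blocked at fork node R ∈ conditioning set.
  P7: blocked at fork node R ∈ conditioning set.
{R} contains no descendant of D and blocks every backdoor path.
{R} is the unique smallest valid adjustment set.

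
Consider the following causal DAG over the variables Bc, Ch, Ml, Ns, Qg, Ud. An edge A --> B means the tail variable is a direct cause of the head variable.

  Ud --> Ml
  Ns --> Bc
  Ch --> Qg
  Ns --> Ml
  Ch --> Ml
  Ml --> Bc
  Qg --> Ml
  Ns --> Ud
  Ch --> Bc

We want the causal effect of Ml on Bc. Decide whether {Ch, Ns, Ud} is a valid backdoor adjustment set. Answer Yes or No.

Yes

Backdoor paths from Ml to Bc (paths whose first edge points into Ml):
  P1: Ml <- Ch -> Bc
  P2: Ml <- Ns -> Bc
  P3: Ml <- Qg <- Ch -> Bc
  P4: Ml <- Ud <- Ns -> Bc
Condition 1 (no descendant of Ml in the set): holds — descendants of Ml are {Bc}; none are in {Ch, Ns, Ud}.
Condition 2 (every backdoor path blocked by {Ch, Ns, Ud}):
  P1: blocked at fork node Ch ∈ conditioning set.
  P2: blocked at fork node Ns ∈ conditioning set.
  P3: blocked at fork node Ch ∈ conditioning set.
  P4: blocked at chain node Ud ∈ conditioning set.
{Ch, Ns, Ud} satisfies the backdoor criterion.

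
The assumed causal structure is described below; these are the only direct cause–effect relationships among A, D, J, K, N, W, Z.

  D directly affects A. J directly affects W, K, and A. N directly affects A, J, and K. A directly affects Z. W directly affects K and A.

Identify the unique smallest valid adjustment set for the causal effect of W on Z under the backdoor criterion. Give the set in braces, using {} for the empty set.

{J}

Variables eligible for adjustment (non-descendants of W, excluding W and Z): {D, J, N}.
Backdoor paths from W to Z:
  P1: W <- J <- N -> A -> Z
  P2: W <- J -> A -> Z
  P3: W <- J -> K <- N -> A -> Z
The empty set is not sufficient: P1 (W <- J <- N -> A -> Z) has no collider blocking it and no conditioned non-collider, so it is open.
Try {J}:
  P1: blocked at chain node J ∈ conditioning set.
  P2: blocked at fork node J ∈ conditioning set.
  P3: blocked at fork node J ∈ conditioning set.
{J} contains no descendant of W and blocks every backdoor path.
No other singleton works — e.g. {N} leaves P2 open — so {J} is the unique smallest valid adjustment set.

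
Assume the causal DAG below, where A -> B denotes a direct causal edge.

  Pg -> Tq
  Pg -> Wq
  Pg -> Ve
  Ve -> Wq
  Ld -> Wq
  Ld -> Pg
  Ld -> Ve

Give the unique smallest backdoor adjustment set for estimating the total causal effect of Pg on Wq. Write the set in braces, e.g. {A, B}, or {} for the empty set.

{Ld}

Variables eligible for adjustment (non-descendants of Pg, excluding Pg and Wq): {Ld}.
Backdoor paths from Pg to Wq:
  P1: Pg <- Ld -> Ve -> Wq
  P2: Pg <- Ld -> Wq
The empty set is not sufficient: P1 (Pg <- Ld -> Ve -> Wq) has no collider blocking it and no conditioned non-collider, so it is open.
Try {Ld}:
  P1: blocked at fork node Ld ∈ conditioning set.
  P2: blocked at fork node Ld ∈ conditioning set.
{Ld} contains no descendant of Pg and blocks every backdoor path.
{Ld} is the unique smallest valid adjustment set.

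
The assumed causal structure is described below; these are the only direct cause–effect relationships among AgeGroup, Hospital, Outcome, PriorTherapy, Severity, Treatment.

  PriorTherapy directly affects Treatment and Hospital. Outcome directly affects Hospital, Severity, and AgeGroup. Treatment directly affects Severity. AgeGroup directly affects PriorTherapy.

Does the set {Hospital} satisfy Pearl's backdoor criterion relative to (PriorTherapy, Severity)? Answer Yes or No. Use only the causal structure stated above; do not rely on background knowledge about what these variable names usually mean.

No

Backdoor paths from PriorTherapy to Severity (paths whose first edge points into PriorTherapy):
  P1: PriorTherapy <- AgeGroup <- Outcome -> Severity
Condition 1 (no descendant of PriorTherapy in the set): FAILS — Hospital is a descendant of PriorTherapy.
Condition 2 (every backdoor path blocked by {Hospital}):
  P1: open — no interior node is in the conditioning set.
{Hospital} does not satisfy the backdoor criterion.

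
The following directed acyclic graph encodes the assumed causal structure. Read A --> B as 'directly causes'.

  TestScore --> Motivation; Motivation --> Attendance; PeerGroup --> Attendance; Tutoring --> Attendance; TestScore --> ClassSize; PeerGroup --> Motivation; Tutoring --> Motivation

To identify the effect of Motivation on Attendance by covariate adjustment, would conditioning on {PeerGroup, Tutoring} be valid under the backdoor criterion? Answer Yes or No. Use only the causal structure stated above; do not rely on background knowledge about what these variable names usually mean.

Yes

Backdoor paths from Motivation to Attendance (paths whose first edge points into Motivation):
  P1: Motivation <- Tutoring -> Attendance
  P2: Motivation <- PeerGroup -> Attendance
Condition 1 (no descendant of Motivation in the set): holds — descendants of Motivation are {Attendance}; none are in {PeerGroup, Tutoring}.
Condition 2 (every backdoor path blocked by {PeerGroup, Tutoring}):
  P1: blocked at fork node Tutoring ∈ conditioning set.
  P2: blocked at fork node PeerGroup ∈ conditioning set.
{PeerGroup, Tutoring} satisfies the backdoor criterion.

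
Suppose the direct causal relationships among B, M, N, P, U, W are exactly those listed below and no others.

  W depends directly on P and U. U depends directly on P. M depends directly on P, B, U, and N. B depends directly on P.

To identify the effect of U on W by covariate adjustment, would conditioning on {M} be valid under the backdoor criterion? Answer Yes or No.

No

Backdoor paths from U to W (paths whose first edge points into U):
  P1: U <- P -> W
Condition 1 (no descendant of U in the set): FAILS — M is a descendant of U.
Condition 2 (every backdoor path blocked by {M}):
  P1: open — no interior node is in the conditioning set.
{M} does not satisfy the backdoor criterion.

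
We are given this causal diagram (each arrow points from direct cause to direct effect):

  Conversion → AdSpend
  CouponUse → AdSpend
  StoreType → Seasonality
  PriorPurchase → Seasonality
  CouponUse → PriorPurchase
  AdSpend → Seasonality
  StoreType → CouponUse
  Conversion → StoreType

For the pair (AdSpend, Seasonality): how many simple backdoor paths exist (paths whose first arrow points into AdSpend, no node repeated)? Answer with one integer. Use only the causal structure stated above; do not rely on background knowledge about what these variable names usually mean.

A backdoor path from AdSpend to Seasonality is any simple undirected path whose first edge points into AdSpend (i.e. leaves AdSpend via a parent).
Parents of AdSpend: {Conversion, CouponUse}.
Enumerating:
  P1: AdSpend <- Conversion -> StoreType -> CouponUse -> PriorPurchase -> Seasonality
  P2: AdSpend <- Conversion -> StoreType -> Seasonality
  P3: AdSpend <- CouponUse <- StoreType -> Seasonality
  P4: AdSpend <- CouponUse -> PriorPurchase -> Seasonality
That exhausts the simple backdoor paths. Count: 4.

4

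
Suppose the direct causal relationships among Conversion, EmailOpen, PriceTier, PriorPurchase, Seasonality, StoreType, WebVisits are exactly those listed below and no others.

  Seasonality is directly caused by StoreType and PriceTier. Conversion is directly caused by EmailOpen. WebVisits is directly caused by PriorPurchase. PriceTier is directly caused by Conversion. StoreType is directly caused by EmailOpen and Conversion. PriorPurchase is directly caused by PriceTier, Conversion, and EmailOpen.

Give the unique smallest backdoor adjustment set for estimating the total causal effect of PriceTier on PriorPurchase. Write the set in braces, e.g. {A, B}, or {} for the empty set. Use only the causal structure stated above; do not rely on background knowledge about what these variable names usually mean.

{Conversion}

Variables eligible for adjustment (non-descendants of PriceTier, excluding PriceTier and PriorPurchase): {Conversion, EmailOpen, StoreType}.
Backdoor paths from PriceTier to PriorPurchase:
  P1: PriceTier <- Conversion <- EmailOpen -> PriorPurchase
  P2: PriceTier <- Conversion -> PriorPurchase
  P3: PriceTier <- Conversion -> StoreType <- EmailOpen -> PriorPurchase
The empty set is not sufficient: P1 (PriceTier <- Conversion <- EmailOpen -> PriorPurchase) has no collider blocking it and no conditioned non-collider, so it is open.
Try {Conversion}:
  P1: blocked at chain node Conversion ∈ conditioning set.
  P2: blocked at fork node Conversion ∈ conditioning set.
  P3: blocked at fork node Conversion ∈ conditioning set.
{Conversion} contains no descendant of PriceTier and blocks every backdoor path.
No other singleton works — e.g. {EmailOpen} leaves P2 open — so {Conversion} is the unique smallest valid adjustment set.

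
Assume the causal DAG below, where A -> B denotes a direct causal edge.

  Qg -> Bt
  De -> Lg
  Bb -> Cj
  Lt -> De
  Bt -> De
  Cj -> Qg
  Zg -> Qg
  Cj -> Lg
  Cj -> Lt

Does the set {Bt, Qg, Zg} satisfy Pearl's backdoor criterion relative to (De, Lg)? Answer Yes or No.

Backdoor paths from De to Lg (paths whose first edge points into De):
  P1: De <- Lt <- Cj -> Lg
  P2: De <- Bt <- Qg <- Cj -> Lg
Condition 1 (no descendant of De in the set): holds — descendants of De are {Lg}; none are in {Bt, Qg, Zg}.
Condition 2 (every backdoor path blocked by {Bt, Qg, Zg}):
  P1: open — no interior node is in the conditioning set.
  P2: blocked at chain node Bt ∈ conditioning set.
{Bt, Qg, Zg} does not satisfy the backdoor criterion.

No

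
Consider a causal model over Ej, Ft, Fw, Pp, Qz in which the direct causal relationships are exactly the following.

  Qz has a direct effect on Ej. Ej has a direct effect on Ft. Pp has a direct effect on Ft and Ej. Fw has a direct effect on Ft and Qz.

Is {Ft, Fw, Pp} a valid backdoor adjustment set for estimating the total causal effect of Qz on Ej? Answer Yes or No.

No

Backdoor paths from Qz to Ej (paths whose first edge points into Qz):
  P1: Qz <- Fw -> Ft <- Pp -> Ej
  P2: Qz <- Fw -> Ft <- Ej
Condition 1 (no descendant of Qz in the set): FAILS — Ft is a descendant of Qz.
Condition 2 (every backdoor path blocked by {Ft, Fw, Pp}):
  P1: blocked at fork node Fw ∈ conditioning set.
  P2: blocked at fork node Fw ∈ conditioning set.
{Ft, Fw, Pp} does not satisfy the backdoor criterion.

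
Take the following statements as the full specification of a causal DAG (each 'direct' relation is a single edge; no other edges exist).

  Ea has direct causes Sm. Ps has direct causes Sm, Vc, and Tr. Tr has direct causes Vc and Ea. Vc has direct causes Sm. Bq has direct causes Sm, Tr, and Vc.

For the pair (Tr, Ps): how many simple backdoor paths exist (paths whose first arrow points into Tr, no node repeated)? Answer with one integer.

6

A backdoor path from Tr to Ps is any simple undirected path whose first edge points into Tr (i.e. leaves Tr via a parent).
Parents of Tr: {Ea, Vc}.
Enumerating:
  P1: Tr <- Ea <- Sm -> Vc -> Ps
  P2: Tr <- Ea <- Sm -> Bq <- Vc -> Ps
  P3: Tr <- Ea <- Sm -> Ps
  P4: Tr <- Vc <- Sm -> Ps
  P5: Tr <- Vc -> Bq <- Sm -> Ps
  P6: Tr <- Vc -> Ps
That exhausts the simple backdoor paths. Count: 6.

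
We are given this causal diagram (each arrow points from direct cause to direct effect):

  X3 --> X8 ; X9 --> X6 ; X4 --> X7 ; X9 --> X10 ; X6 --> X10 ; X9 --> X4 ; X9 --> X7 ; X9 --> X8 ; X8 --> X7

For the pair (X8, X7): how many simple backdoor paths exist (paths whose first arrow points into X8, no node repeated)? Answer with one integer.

A backdoor path from X8 to X7 is any simple undirected path whose first edge points into X8 (i.e. leaves X8 via a parent).
Parents of X8: {X3, X9}.
Enumerating:
  P1: X8 <- X9 -> X4 -> X7
  P2: X8 <- X9 -> X7
That exhausts the simple backdoor paths. Count: 2.

2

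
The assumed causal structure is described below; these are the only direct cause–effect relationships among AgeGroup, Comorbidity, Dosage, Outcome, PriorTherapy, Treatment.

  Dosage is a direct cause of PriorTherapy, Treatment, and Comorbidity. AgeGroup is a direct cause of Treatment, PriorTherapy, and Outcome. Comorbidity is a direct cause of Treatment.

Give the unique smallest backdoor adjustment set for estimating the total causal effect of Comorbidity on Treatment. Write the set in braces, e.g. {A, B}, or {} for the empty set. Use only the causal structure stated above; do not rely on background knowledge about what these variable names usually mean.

{Dosage}

Variables eligible for adjustment (non-descendants of Comorbidity, excluding Comorbidity and Treatment): {AgeGroup, Dosage, Outcome, PriorTherapy}.
Backdoor paths from Comorbidity to Treatment:
  P1: Comorbidity <- Dosage -> PriorTherapy <- AgeGroup -> Treatment
  P2: Comorbidity <- Dosage -> Treatment
The empty set is not sufficient: P2 (Comorbidity <- Dosage -> Treatment) has no collider blocking it and no conditioned non-collider, so it is open.
Try {Dosage}:
  P1: blocked at fork node Dosage ∈ conditioning set.
  P2: blocked at fork node Dosage ∈ conditioning set.
{Dosage} contains no descendant of Comorbidity and blocks every backdoor path.
No other singleton works — e.g. {AgeGroup} leaves P2 open — so {Dosage} is the unique smallest valid adjustment set.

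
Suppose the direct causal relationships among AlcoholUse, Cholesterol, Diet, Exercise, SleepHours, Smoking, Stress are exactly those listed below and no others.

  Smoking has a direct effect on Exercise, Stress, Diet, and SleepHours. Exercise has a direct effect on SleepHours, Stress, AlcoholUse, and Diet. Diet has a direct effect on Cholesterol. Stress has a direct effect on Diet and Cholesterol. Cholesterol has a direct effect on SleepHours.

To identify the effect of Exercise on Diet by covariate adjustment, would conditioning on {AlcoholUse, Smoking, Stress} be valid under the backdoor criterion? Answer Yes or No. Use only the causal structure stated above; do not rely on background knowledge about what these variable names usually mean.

No

Backdoor paths from Exercise to Diet (paths whose first edge points into Exercise):
  P1: Exercise <- Smoking -> Stress -> Diet
  P2: Exercise <- Smoking -> Stress -> Cholesterol <- Diet
  P3: Exercise <- Smoking -> Diet
  P4: Exercise <- Smoking -> SleepHours <- Cholesterol <- Stress -> Diet
  P5: Exercise <- Smoking -> SleepHours <- Cholesterol <- Diet
Condition 1 (no descendant of Exercise in the set): FAILS — AlcoholUse and Stress are descendants of Exercise.
Condition 2 (every backdoor path blocked by {AlcoholUse, Smoking, Stress}):
  P1: blocked at fork node Smoking ∈ conditioning set.
  P2: blocked at fork node Smoking ∈ conditioning set.
  P3: blocked at fork node Smoking ∈ conditioning set.
  P4: blocked at fork node Smoking ∈ conditioning set.
  P5: blocked at fork node Smoking ∈ conditioning set.
{AlcoholUse, Smoking, Stress} does not satisfy the backdoor criterion.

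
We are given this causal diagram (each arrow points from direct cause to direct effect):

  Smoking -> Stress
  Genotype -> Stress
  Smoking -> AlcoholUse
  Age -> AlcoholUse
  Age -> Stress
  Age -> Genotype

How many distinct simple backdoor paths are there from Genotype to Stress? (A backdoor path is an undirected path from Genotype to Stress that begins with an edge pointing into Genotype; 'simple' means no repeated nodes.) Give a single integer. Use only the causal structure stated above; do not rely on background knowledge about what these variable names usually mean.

2

A backdoor path from Genotype to Stress is any simple undirected path whose first edge points into Genotype (i.e. leaves Genotype via a parent).
Parents of Genotype: {Age}.
Enumerating:
  P1: Genotype <- Age -> Stress
  P2: Genotype <- Age -> AlcoholUse <- Smoking -> Stress
That exhausts the simple backdoor paths. Count: 2.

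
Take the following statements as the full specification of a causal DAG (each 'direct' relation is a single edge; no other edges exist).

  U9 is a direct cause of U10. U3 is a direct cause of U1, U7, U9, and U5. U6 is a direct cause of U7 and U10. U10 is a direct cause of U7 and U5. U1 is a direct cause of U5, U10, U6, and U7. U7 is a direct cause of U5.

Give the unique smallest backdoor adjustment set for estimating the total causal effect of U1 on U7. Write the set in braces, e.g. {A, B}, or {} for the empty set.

{U3}

Variables eligible for adjustment (non-descendants of U1, excluding U1 and U7): {U3, U9}.
Backdoor paths from U1 to U7:
  P1: U1 <- U3 -> U9 -> U10 <- U6 -> U7
  P2: U1 <- U3 -> U9 -> U10 -> U7
  P3: U1 <- U3 -> U9 -> U10 -> U5 <- U7
  P4: U1 <- U3 -> U7
  P5: U1 <- U3 -> U5 <- U10 <- U6 -> U7
  P6: U1 <- U3 -> U5 <- U10 -> U7
  P7: U1 <- U3 -> U5 <- U7
The empty set is not sufficient: P2 (U1 <- U3 -> U9 -> U10 -> U7) has no collider blocking it and no conditioned non-collider, so it is open.
Try {U3}:
  P1: blocked at fork node U3 ∈ conditioning set.
  P2: blocked at fork node U3 ∈ conditioning set.
  P3: blocked at fork node U3 ∈ conditioning set.
  P4: blocked at fork node U3 ∈ conditioning set.
  P5: blocked at fork node U3 ∈ conditioning set.
  P6: blocked at fork node U3 ∈ conditioning set.
  P7: blocked at fork node U3 ∈ conditioning set.
{U3} contains no descendant of U1 and blocks every backdoor path.
No other singleton works — e.g. {U9} leaves P4 open — so {U3} is the unique smallest valid adjustment set.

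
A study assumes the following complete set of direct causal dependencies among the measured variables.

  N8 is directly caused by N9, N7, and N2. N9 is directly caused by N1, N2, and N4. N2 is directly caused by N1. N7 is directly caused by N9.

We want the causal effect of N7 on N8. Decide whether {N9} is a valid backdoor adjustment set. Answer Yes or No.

Backdoor paths from N7 to N8 (paths whose first edge points into N7):
  P1: N7 <- N9 <- N1 -> N2 -> N8
  P2: N7 <- N9 <- N2 -> N8
  P3: N7 <- N9 -> N8
Condition 1 (no descendant of N7 in the set): holds — descendants of N7 are {N8}; none are in {N9}.
Condition 2 (every backdoor path blocked by {N9}):
  P1: blocked at chain node N9 ∈ conditioning set.
  P2: blocked at chain node N9 ∈ conditioning set.
  P3: blocked at fork node N9 ∈ conditioning set.
{N9} satisfies the backdoor criterion.

Yes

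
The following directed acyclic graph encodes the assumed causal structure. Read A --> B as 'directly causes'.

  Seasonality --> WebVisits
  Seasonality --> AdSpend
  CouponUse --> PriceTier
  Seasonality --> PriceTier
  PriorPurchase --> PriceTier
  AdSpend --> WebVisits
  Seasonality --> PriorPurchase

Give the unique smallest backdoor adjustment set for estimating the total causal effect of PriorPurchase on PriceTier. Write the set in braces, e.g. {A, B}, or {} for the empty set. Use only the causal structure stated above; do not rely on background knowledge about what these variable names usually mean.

Variables eligible for adjustment (non-descendants of PriorPurchase, excluding PriorPurchase and PriceTier): {AdSpend, CouponUse, Seasonality, WebVisits}.
Backdoor paths from PriorPurchase to PriceTier:
  P1: PriorPurchase <- Seasonality -> PriceTier
The empty set is not sufficient: P1 (PriorPurchase <- Seasonality -> PriceTier) has no collider blocking it and no conditioned non-collider, so it is open.
Try {Seasonality}:
  P1: blocked at fork node Seasonality ∈ conditioning set.
{Seasonality} contains no descendant of PriorPurchase and blocks every backdoor path.
No other singleton works — e.g. {AdSpend} leaves P1 open — so {Seasonality} is the unique smallest valid adjustment set.

{Seasonality}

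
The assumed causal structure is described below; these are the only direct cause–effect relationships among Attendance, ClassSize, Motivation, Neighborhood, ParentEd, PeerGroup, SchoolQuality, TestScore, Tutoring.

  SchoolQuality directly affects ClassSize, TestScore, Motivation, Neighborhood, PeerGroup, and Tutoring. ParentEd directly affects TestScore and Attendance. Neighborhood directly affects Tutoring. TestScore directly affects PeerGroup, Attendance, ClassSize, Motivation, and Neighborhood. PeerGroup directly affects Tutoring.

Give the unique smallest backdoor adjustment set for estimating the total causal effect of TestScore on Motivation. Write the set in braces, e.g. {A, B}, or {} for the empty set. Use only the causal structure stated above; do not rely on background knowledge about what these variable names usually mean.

Variables eligible for adjustment (non-descendants of TestScore, excluding TestScore and Motivation): {ParentEd, SchoolQuality}.
Backdoor paths from TestScore to Motivation:
  P1: TestScore <- SchoolQuality -> Motivation
The empty set is not sufficient: P1 (TestScore <- SchoolQuality -> Motivation) has no collider blocking it and no conditioned non-collider, so it is open.
Try {SchoolQuality}:
  P1: blocked at fork node SchoolQuality ∈ conditioning set.
{SchoolQuality} contains no descendant of TestScore and blocks every backdoor path.
No other singleton works — e.g. {ParentEd} leaves P1 open — so {SchoolQuality} is the unique smallest valid adjustment set.

{SchoolQuality}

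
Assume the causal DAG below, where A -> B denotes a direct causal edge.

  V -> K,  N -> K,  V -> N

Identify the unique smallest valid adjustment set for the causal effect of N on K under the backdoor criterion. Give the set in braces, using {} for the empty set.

Variables eligible for adjustment (non-descendants of N, excluding N and K): {V}.
Backdoor paths from N to K:
  P1: N <- V -> K
The empty set is not sufficient: P1 (N <- V -> K) has no collider blocking it and no conditioned non-collider, so it is open.
Try {V}:
  P1: blocked at fork node V ∈ conditioning set.
{V} contains no descendant of N and blocks every backdoor path.
{V} is the unique smallest valid adjustment set.

{V}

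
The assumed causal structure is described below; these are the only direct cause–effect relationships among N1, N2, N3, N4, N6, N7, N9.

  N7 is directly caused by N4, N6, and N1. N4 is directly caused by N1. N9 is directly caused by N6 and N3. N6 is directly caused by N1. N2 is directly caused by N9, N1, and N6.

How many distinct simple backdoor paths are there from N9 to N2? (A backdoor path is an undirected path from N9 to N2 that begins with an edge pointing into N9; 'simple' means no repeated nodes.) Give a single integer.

A backdoor path from N9 to N2 is any simple undirected path whose first edge points into N9 (i.e. leaves N9 via a parent).
Parents of N9: {N3, N6}.
Enumerating:
  P1: N9 <- N6 <- N1 -> N2
  P2: N9 <- N6 -> N7 <- N1 -> N2
  P3: N9 <- N6 -> N7 <- N4 <- N1 -> N2
  P4: N9 <- N6 -> N2
That exhausts the simple backdoor paths. Count: 4.

4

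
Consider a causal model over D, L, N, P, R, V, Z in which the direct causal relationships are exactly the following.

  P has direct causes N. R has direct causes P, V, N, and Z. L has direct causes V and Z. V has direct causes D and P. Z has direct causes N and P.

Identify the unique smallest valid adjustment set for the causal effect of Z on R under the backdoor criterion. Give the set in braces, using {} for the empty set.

Variables eligible for adjustment (non-descendants of Z, excluding Z and R): {D, N, P, V}.
Backdoor paths from Z to R:
  P1: Z <- N -> P -> V -> R
  P2: Z <- N -> P -> R
  P3: Z <- N -> R
  P4: Z <- P <- N -> R
  P5: Z <- P -> V -> R
  P6: Z <- P -> R
The empty set is not sufficient: P1 (Z <- N -> P -> V -> R) has no collider blocking it and no conditioned non-collider, so it is open.
Try {N, P}:
  P1: blocked at fork node N ∈ conditioning set.
  P2: blocked at fork node N ∈ conditioning set.
  P3: blocked at fork node N ∈ conditioning set.
  P4: blocked at chain node P ∈ conditioning set.
  P5: blocked at fork node P ∈ conditioning set.
  P6: blocked at fork node P ∈ conditioning set.
{N, P} contains no descendant of Z and blocks every backdoor path.
Every element of {N, P} is needed (dropping N leaves P3 open; dropping P leaves P5 open), so no proper subset is valid.
Among all size-2 subsets of the eligible variables, only {N, P} blocks every backdoor path, so it is the unique smallest valid adjustment set.

{N, P}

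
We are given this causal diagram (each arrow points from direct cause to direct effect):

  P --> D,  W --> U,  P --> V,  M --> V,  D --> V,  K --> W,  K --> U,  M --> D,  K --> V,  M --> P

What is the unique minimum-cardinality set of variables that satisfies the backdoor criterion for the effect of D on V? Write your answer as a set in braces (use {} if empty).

Variables eligible for adjustment (non-descendants of D, excluding D and V): {K, M, P, U, W}.
Backdoor paths from D to V:
  P1: D <- M -> P -> V
  P2: D <- M -> V
  P3: D <- P <- M -> V
  P4: D <- P -> V
The empty set is not sufficient: P1 (D <- M -> P -> V) has no collider blocking it and no conditioned non-collider, so it is open.
Try {M, P}:
  P1: blocked at fork node M ∈ conditioning set.
  P2: blocked at fork node M ∈ conditioning set.
  P3: blocked at chain node P ∈ conditioning set.
  P4: blocked at fork node P ∈ conditioning set.
{M, P} contains no descendant of D and blocks every backdoor path.
Every element of {M, P} is needed (dropping M leaves P2 open; dropping P leaves P4 open), so no proper subset is valid.
Among all size-2 subsets of the eligible variables, only {M, P} blocks every backdoor path, so it is the unique smallest valid adjustment set.

{M, P}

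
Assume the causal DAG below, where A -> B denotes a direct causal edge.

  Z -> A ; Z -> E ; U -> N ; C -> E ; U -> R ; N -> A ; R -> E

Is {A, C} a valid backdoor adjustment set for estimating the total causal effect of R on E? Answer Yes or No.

Backdoor paths from R to E (paths whose first edge points into R):
  P1: R <- U -> N -> A <- Z -> E
Condition 1 (no descendant of R in the set): holds — descendants of R are {E}; none are in {A, C}.
Condition 2 (every backdoor path blocked by {A, C}):
  P1: open — collider(s) A are conditioned on (or have a conditioned descendant) and no non-collider on the path is in the set.
{A, C} does not satisfy the backdoor criterion.

No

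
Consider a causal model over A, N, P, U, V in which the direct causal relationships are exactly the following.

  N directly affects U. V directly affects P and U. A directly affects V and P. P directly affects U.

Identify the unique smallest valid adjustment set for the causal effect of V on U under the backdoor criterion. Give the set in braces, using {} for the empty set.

Variables eligible for adjustment (non-descendants of V, excluding V and U): {A, N}.
Backdoor paths from V to U:
  P1: V <- A -> P -> U
The empty set is not sufficient: P1 (V <- A -> P -> U) has no collider blocking it and no conditioned non-collider, so it is open.
Try {A}:
  P1: blocked at fork node A ∈ conditioning set.
{A} contains no descendant of V and blocks every backdoor path.
No other singleton works — e.g. {N} leaves P1 open — so {A} is the unique smallest valid adjustment set.

{A}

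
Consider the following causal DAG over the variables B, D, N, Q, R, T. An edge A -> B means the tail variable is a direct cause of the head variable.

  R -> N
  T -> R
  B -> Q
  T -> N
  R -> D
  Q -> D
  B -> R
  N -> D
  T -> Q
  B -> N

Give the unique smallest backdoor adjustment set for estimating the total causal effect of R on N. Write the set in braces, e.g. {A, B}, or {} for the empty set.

{B, T}

Variables eligible for adjustment (non-descendants of R, excluding R and N): {B, Q, T}.
Backdoor paths from R to N:
  P1: R <- T -> Q <- B -> N
  P2: R <- T -> Q -> D <- N
  P3: R <- T -> N
  P4: R <- B -> Q <- T -> N
  P5: R <- B -> Q -> D <- N
  P6: R <- B -> N
The empty set is not sufficient: P3 (R <- T -> N) has no collider blocking it and no conditioned non-collider, so it is open.
Try {B, T}:
  P1: blocked at fork node T ∈ conditioning set.
  P2: blocked at fork node T ∈ conditioning set.
  P3: blocked at fork node T ∈ conditioning set.
  P4: blocked at fork node B ∈ conditioning set.
  P5: blocked at fork node B ∈ conditioning set.
  P6: blocked at fork node B ∈ conditioning set.
{B, T} contains no descendant of R and blocks every backdoor path.
Every element of {B, T} is needed (dropping B leaves P6 open; dropping T leaves P3 open), so no proper subset is valid.
Among all size-2 subsets of the eligible variables, only {B, T} blocks every backdoor path, so it is the unique smallest valid adjustment set.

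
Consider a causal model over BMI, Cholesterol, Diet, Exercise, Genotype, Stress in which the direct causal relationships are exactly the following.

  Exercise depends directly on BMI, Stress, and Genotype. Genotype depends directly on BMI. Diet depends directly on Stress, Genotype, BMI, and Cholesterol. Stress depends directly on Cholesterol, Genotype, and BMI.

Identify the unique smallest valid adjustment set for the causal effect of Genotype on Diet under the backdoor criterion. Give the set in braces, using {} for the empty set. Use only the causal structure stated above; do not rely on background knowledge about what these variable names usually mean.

Variables eligible for adjustment (non-descendants of Genotype, excluding Genotype and Diet): {BMI, Cholesterol}.
Backdoor paths from Genotype to Diet:
  P1: Genotype <- BMI -> Stress <- Cholesterol -> Diet
  P2: Genotype <- BMI -> Stress -> Diet
  P3: Genotype <- BMI -> Exercise <- Stress <- Cholesterol -> Diet
  P4: Genotype <- BMI -> Exercise <- Stress -> Diet
  P5: Genotype <- BMI -> Diet
The empty set is not sufficient: P2 (Genotype <- BMI -> Stress -> Diet) has no collider blocking it and no conditioned non-collider, so it is open.
Try {BMI}:
  P1: blocked at fork node BMI ∈ conditioning set.
  P2: blocked at fork node BMI ∈ conditioning set.
  P3: blocked at fork node BMI ∈ conditioning set.
  P4: blocked at fork node BMI ∈ conditioning set.
  P5: blocked at fork node BMI ∈ conditioning set.
{BMI} contains no descendant of Genotype and blocks every backdoor path.
No other singleton works — e.g. {Cholesterol} leaves P2 open — so {BMI} is the unique smallest valid adjustment set.

{BMI}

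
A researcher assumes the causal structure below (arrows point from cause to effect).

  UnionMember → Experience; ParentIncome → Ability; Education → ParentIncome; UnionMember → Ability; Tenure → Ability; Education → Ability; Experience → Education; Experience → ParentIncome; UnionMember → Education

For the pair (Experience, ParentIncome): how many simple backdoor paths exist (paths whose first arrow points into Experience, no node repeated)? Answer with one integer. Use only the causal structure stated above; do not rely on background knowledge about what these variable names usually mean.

4

A backdoor path from Experience to ParentIncome is any simple undirected path whose first edge points into Experience (i.e. leaves Experience via a parent).
Parents of Experience: {UnionMember}.
Enumerating:
  P1: Experience <- UnionMember -> Education -> ParentIncome
  P2: Experience <- UnionMember -> Education -> Ability <- ParentIncome
  P3: Experience <- UnionMember -> Ability <- Education -> ParentIncome
  P4: Experience <- UnionMember -> Ability <- ParentIncome
That exhausts the simple backdoor paths. Count: 4.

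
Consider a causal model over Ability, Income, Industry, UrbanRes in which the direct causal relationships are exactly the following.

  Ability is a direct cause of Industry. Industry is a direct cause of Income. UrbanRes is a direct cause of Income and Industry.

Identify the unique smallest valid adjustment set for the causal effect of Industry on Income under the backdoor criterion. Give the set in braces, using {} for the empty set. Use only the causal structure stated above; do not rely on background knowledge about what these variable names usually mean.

{UrbanRes}

Variables eligible for adjustment (non-descendants of Industry, excluding Industry and Income): {Ability, UrbanRes}.
Backdoor paths from Industry to Income:
  P1: Industry <- UrbanRes -> Income
The empty set is not sufficient: P1 (Industry <- UrbanRes -> Income) has no collider blocking it and no conditioned non-collider, so it is open.
Try {UrbanRes}:
  P1: blocked at fork node UrbanRes ∈ conditioning set.
{UrbanRes} contains no descendant of Industry and blocks every backdoor path.
No other singleton works — e.g. {Ability} leaves P1 open — so {UrbanRes} is the unique smallest valid adjustment set.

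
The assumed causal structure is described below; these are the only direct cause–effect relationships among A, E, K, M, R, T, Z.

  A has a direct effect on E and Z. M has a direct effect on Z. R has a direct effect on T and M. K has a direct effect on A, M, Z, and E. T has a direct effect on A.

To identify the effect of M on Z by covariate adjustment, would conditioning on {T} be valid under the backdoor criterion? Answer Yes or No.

Backdoor paths from M to Z (paths whose first edge points into M):
  P1: M <- K -> A -> Z
  P2: M <- K -> Z
  P3: M <- K -> E <- A -> Z
  P4: M <- R -> T -> A <- K -> Z
  P5: M <- R -> T -> A -> Z
  P6: M <- R -> T -> A -> E <- K -> Z
Condition 1 (no descendant of M in the set): holds — descendants of M are {Z}; none are in {T}.
Condition 2 (every backdoor path blocked by {T}):
  P1: open — no interior node is in the conditioning set.
  P2: open — no interior node is in the conditioning set.
  P3: blocked at collider E (neither it nor any descendant is in the conditioning set).
  P4: blocked at chain node T ∈ conditioning set.
  P5: blocked at chain node T ∈ conditioning set.
  P6: blocked at chain node T ∈ conditioning set.
{T} does not satisfy the backdoor criterion.

No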